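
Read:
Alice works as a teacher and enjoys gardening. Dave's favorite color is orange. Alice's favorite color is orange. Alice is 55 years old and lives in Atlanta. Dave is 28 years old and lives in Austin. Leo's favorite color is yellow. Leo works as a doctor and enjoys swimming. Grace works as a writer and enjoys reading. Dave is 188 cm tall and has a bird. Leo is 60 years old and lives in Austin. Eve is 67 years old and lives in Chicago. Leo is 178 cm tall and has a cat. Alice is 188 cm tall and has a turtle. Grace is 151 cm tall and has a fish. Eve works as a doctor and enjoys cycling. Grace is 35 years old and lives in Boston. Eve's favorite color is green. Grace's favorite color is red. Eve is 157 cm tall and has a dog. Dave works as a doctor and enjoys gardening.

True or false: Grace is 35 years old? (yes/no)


Grace is actually 35. yes

yes


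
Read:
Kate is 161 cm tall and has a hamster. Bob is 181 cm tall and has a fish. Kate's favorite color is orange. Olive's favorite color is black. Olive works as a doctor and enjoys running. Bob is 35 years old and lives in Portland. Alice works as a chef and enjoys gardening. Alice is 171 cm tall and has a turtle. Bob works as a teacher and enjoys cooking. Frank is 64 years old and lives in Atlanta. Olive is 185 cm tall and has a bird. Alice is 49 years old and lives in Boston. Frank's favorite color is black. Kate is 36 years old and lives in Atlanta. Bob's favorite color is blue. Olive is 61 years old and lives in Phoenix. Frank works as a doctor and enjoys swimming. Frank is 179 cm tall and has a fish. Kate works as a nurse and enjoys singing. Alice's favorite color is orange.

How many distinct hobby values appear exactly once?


Unique hobby values: 5

5


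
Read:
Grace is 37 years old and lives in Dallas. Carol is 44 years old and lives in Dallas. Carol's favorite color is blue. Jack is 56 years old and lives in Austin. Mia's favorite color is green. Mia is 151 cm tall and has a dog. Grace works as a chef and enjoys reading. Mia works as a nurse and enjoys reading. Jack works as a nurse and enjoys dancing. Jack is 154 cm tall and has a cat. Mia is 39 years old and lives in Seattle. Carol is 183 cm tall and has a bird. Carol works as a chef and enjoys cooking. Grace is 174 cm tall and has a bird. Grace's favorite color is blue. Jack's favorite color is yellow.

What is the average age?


Sum=176, n=4, avg=44

44


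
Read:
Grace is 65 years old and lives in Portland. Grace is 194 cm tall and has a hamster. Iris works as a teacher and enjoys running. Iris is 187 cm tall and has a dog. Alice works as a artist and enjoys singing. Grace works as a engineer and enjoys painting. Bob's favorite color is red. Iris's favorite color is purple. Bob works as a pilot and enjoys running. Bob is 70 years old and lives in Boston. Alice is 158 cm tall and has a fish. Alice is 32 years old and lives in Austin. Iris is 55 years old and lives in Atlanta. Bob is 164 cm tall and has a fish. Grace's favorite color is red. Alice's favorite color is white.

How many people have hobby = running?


Count: 2

2


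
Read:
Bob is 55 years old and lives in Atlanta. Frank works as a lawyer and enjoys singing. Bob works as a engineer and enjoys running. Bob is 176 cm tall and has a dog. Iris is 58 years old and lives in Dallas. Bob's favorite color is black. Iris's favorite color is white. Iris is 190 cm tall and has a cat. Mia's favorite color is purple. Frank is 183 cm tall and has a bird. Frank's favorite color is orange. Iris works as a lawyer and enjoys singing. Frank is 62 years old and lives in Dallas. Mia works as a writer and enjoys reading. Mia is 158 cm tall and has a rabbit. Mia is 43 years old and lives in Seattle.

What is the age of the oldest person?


Oldest: Frank at 62

62


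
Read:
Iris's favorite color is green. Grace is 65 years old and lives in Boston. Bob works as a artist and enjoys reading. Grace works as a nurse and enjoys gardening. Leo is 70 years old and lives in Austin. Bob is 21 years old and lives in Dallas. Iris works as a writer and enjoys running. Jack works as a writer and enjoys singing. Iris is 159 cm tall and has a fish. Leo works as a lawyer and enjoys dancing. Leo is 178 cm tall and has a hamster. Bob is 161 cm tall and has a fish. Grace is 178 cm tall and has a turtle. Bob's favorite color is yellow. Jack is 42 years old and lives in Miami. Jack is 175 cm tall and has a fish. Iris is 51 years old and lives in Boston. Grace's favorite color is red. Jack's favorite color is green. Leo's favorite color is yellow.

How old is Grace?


Grace is 65 years old

65


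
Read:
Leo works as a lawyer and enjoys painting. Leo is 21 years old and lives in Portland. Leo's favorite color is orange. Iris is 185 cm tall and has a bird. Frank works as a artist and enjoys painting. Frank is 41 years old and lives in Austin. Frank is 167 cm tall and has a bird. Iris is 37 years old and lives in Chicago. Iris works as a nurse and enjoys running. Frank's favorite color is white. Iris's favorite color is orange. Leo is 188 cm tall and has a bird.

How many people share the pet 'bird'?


Count: 3

3


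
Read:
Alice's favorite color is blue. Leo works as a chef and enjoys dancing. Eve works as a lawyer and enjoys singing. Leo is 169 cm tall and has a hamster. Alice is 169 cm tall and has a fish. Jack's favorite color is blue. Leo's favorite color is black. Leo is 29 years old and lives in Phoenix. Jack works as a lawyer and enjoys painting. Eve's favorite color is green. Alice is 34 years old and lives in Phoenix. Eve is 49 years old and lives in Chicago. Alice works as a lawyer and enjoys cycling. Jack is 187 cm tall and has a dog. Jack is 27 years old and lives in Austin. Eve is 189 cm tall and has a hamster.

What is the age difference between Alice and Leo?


|34 - 29| = 5

5


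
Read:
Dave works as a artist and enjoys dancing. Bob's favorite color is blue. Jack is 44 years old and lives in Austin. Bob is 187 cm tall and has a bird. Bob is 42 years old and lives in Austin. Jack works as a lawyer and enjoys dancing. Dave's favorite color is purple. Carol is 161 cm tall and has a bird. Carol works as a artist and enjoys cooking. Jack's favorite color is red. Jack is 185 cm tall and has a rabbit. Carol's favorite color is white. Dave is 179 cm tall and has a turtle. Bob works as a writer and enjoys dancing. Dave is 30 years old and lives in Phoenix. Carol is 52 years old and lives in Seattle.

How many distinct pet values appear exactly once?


Unique pet values: 2

2


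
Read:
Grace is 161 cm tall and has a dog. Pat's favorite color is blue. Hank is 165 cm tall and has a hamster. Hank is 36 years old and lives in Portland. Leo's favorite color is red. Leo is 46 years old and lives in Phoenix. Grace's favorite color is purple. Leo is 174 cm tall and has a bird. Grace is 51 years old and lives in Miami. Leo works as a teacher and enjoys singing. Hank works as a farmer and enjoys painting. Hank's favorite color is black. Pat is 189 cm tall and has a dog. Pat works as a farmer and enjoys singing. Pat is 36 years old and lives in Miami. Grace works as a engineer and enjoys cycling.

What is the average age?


Sum=169, n=4, avg=42.25

42.25


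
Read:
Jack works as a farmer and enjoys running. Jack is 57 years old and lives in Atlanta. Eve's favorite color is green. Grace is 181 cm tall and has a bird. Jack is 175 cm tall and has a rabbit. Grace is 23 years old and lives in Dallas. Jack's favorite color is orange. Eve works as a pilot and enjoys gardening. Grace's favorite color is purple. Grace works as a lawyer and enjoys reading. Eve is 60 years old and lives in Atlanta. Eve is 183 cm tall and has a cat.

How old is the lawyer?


The lawyer is Grace, age 23

23


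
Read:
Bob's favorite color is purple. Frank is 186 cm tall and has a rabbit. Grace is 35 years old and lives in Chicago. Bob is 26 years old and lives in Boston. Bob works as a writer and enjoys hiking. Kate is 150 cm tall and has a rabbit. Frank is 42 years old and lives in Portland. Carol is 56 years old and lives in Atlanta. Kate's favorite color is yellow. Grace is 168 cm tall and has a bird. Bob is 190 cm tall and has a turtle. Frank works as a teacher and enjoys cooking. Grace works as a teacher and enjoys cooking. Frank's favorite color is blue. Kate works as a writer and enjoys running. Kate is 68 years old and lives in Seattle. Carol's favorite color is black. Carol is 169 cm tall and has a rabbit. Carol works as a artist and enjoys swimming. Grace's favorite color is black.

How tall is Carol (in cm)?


Carol is 169 cm tall

169


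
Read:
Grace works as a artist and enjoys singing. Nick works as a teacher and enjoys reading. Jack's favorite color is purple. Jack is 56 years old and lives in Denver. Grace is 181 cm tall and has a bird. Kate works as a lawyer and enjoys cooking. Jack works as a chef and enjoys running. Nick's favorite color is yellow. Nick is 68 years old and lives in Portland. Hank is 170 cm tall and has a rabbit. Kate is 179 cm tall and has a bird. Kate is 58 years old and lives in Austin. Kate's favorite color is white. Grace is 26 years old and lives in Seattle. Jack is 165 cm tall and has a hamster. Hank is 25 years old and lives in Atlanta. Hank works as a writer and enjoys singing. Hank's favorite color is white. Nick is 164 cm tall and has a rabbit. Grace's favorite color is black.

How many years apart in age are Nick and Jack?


68 vs 56, diff = 12

12


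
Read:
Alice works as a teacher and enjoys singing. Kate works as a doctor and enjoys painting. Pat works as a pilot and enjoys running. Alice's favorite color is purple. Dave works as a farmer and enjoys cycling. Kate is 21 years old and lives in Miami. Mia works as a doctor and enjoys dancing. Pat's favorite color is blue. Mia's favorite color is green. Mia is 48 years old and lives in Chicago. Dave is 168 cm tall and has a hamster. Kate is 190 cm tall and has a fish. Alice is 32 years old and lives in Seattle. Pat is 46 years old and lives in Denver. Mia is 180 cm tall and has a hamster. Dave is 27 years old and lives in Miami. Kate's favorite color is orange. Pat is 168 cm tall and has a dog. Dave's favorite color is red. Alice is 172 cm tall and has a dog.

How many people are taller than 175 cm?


Taller than 175: 2

2


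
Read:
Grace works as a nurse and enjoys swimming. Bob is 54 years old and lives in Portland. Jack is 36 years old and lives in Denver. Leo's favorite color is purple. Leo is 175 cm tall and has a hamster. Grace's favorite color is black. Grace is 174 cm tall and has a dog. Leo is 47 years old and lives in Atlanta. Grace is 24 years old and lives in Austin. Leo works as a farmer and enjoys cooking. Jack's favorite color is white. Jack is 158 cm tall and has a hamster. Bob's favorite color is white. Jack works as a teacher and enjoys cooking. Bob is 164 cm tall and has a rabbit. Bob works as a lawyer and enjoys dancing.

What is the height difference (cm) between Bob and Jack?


|164 - 158| = 6

6


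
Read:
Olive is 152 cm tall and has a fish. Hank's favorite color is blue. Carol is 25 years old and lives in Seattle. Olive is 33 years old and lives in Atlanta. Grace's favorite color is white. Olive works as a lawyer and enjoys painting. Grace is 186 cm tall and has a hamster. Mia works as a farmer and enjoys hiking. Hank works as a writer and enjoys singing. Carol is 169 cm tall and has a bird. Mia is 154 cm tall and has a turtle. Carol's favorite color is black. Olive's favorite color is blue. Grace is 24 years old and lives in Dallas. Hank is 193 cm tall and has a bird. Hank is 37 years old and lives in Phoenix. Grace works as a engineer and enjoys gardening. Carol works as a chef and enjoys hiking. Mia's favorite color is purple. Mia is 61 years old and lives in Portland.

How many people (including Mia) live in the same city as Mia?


Mia lives in Portland. Count = 1

1


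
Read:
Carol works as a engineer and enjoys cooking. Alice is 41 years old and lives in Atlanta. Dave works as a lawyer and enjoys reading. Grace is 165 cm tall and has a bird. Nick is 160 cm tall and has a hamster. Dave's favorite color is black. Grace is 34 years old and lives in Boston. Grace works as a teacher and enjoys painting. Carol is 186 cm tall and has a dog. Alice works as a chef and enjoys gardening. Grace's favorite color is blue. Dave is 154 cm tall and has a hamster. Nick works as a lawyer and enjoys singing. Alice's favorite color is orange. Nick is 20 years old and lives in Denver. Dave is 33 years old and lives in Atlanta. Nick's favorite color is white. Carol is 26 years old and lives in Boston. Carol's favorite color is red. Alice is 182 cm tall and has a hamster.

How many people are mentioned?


People: Grace, Dave, Nick, Alice, Carol. Count = 5

5


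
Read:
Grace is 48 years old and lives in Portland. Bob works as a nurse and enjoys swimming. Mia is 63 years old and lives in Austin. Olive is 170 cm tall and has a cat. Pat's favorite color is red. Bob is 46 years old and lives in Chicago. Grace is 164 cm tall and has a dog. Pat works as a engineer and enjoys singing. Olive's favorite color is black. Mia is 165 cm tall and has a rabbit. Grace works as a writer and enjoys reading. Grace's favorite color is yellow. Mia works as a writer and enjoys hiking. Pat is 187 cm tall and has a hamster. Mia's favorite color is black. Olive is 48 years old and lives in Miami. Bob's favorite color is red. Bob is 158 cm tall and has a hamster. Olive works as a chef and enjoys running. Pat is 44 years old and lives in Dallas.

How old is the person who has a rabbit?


Person with rabbit is Mia, age 63

63


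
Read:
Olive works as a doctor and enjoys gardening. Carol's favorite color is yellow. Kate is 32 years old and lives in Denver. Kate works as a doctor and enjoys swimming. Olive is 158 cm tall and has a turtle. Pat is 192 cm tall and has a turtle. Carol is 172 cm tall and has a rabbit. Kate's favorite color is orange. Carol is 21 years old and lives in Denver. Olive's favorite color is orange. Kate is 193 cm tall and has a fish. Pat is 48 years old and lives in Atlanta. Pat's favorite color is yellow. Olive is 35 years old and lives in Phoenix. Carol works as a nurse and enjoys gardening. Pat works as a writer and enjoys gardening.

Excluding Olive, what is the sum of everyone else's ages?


Sum (excluding Olive): 101

101


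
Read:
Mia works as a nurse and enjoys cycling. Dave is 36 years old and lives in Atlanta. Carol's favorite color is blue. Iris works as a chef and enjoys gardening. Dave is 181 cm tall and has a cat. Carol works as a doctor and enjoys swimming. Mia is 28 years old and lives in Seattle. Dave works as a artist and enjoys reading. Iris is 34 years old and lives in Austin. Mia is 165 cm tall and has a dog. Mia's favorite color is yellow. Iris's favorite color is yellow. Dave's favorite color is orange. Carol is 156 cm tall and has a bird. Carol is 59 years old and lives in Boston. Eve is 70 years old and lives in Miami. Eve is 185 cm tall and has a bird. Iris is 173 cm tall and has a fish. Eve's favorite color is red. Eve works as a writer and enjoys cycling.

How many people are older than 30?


Filter: 4

4


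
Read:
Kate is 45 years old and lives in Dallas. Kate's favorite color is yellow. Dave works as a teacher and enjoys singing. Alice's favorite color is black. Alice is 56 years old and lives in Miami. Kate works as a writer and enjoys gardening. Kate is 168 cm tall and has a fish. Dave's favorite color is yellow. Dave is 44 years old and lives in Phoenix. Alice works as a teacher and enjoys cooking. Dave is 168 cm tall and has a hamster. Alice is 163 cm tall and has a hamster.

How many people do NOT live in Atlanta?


Not in Atlanta: 3

3


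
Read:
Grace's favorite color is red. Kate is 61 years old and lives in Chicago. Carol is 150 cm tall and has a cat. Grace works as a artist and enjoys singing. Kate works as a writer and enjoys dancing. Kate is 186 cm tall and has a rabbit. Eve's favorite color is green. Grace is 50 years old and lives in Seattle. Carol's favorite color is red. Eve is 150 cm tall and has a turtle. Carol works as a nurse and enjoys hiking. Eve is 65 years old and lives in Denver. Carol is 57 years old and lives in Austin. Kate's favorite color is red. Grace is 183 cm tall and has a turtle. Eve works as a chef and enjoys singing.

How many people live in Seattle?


Count in Seattle: 1

1


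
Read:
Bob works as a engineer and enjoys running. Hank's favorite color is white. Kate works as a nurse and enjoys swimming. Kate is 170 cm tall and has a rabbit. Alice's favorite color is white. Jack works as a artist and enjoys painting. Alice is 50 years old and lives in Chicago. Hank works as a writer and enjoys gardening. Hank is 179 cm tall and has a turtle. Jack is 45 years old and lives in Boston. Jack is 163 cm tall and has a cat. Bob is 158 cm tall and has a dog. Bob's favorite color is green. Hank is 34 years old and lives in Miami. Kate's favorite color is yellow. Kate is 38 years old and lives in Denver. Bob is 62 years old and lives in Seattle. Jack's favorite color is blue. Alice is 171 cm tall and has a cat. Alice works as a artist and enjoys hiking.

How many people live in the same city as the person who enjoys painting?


Person with hobby painting is Jack, city Boston. Count = 1

1


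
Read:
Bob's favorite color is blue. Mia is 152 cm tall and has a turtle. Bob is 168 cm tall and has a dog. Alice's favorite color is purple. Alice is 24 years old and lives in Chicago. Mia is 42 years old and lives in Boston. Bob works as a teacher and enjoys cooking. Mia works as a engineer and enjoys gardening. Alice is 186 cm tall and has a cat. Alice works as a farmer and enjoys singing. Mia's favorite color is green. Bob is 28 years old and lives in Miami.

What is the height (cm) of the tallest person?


Tallest: Alice at 186 cm

186


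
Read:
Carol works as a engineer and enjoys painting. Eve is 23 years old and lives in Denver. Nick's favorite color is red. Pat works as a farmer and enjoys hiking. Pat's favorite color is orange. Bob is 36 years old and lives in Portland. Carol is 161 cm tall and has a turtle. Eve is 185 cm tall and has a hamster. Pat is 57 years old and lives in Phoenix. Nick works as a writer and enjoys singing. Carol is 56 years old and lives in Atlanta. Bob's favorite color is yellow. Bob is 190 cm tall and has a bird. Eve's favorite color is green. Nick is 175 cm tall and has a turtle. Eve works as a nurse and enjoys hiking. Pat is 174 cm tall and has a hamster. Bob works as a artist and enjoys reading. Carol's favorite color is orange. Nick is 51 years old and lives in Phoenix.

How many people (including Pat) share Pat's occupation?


Pat is a farmer. Count = 1

1


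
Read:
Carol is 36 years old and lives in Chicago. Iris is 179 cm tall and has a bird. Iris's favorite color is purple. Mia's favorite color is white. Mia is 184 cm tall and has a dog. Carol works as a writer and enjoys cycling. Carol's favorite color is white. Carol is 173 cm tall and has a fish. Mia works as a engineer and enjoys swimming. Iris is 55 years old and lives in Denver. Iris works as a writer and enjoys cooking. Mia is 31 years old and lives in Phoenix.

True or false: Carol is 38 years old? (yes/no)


Carol is actually 36. no

no


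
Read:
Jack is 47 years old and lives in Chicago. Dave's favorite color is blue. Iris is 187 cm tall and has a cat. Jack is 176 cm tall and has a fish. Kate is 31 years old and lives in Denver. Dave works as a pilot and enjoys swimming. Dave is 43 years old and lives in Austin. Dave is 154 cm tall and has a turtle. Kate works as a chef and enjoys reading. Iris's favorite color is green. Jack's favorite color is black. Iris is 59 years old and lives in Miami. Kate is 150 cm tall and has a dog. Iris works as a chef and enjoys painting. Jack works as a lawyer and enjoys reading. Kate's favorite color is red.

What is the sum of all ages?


47+31+59+43 = 180

180


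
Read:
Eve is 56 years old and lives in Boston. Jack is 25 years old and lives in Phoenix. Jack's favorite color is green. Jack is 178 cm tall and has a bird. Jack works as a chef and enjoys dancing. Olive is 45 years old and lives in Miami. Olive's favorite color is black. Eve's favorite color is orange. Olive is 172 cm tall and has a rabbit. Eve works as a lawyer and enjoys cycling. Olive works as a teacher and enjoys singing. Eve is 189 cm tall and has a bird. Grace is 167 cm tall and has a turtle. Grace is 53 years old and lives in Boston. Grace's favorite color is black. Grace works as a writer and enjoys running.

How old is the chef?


The chef is Jack, age 25

25


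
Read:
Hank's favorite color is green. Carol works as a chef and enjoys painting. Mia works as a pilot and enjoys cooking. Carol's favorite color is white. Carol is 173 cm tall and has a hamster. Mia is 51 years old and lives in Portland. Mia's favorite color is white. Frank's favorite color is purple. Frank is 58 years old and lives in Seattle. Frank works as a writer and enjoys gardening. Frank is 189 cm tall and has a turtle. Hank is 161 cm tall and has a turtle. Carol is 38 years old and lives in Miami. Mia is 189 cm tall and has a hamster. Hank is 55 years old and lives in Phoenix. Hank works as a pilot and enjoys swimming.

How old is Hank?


Hank is 55 years old

55


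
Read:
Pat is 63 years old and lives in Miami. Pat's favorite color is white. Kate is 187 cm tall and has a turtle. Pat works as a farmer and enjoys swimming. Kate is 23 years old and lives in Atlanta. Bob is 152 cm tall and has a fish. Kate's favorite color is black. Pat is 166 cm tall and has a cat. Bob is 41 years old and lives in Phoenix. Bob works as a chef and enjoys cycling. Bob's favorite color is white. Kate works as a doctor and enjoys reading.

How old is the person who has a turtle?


Person with turtle is Kate, age 23

23


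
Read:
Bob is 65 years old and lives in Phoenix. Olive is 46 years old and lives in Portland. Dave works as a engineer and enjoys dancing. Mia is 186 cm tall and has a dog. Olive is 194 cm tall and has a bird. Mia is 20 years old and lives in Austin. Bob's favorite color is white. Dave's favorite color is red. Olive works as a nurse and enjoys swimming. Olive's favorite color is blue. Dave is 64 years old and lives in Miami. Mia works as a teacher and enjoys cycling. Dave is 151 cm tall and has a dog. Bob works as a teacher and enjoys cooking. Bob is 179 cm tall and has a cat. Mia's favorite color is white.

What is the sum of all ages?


46+20+65+64 = 195

195


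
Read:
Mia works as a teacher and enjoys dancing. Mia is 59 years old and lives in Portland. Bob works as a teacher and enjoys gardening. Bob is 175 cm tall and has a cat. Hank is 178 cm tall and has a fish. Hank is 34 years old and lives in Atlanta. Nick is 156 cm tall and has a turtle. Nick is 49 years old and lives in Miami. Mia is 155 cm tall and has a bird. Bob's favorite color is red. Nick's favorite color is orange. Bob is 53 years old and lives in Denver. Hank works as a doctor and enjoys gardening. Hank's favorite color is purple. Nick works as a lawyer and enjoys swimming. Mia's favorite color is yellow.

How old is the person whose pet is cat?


Person with pet=cat is Bob, age 53

53


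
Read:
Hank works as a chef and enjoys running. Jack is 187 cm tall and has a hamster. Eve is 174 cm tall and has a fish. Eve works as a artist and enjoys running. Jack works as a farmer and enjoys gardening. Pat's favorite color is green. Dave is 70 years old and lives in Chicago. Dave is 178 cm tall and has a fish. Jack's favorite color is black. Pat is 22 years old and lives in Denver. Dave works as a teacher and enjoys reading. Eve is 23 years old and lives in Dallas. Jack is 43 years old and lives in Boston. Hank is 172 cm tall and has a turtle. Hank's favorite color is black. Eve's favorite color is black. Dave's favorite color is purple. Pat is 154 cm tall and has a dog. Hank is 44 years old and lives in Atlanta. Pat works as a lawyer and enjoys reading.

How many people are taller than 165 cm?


Taller than 165: 4

4


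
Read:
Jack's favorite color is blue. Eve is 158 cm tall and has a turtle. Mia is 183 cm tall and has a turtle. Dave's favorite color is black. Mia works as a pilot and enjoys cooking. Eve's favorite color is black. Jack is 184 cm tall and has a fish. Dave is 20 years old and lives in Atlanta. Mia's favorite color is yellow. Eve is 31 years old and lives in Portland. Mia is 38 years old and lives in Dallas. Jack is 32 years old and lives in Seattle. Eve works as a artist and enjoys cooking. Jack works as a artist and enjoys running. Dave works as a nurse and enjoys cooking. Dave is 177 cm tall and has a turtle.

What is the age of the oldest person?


Oldest: Mia at 38

38


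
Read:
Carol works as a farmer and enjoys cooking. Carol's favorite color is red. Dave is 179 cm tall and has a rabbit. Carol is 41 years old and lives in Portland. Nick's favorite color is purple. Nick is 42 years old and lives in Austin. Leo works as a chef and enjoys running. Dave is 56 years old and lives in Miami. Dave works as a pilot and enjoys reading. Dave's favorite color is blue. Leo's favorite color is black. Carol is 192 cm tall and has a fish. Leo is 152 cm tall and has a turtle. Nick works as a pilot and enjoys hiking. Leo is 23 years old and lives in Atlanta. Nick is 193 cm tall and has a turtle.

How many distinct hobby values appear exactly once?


Unique hobby values: 4

4


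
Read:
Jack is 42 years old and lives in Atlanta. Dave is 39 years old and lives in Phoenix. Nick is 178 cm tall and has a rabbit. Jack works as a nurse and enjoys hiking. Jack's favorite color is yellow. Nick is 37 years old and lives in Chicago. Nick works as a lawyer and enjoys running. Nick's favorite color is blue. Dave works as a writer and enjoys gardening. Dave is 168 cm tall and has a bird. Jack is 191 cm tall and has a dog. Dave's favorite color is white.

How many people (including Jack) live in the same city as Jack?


Jack lives in Atlanta. Count = 1

1


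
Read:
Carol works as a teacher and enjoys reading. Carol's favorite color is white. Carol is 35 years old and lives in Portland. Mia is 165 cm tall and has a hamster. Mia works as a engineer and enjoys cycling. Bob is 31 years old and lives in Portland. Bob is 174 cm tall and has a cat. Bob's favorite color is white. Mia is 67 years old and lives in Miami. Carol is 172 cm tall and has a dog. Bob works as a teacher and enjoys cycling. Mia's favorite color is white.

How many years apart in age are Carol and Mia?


35 vs 67, diff = 32

32


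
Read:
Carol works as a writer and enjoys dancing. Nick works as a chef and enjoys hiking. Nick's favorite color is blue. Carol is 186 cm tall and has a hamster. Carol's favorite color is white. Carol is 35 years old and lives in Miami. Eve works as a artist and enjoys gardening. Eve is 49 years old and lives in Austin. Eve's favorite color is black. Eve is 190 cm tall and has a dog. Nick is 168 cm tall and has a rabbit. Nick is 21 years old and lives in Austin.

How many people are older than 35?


Filter: 1

1


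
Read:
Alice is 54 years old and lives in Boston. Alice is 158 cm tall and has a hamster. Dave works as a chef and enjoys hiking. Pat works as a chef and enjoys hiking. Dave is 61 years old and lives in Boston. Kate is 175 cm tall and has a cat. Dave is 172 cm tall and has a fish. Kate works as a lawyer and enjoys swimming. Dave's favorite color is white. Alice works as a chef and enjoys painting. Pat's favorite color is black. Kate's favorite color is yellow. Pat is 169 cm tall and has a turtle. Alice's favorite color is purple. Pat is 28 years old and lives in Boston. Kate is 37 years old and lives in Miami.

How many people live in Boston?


Count in Boston: 3

3


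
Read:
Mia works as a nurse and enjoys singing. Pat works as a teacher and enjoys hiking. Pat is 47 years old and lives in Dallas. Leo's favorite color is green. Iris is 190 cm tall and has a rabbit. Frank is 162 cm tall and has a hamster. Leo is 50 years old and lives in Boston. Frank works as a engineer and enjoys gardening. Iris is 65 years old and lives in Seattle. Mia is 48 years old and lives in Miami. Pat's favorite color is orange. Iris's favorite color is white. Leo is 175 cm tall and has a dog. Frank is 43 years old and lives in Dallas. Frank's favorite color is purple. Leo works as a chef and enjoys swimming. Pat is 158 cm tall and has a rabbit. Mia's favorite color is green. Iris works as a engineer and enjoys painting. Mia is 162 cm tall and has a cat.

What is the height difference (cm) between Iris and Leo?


|190 - 175| = 15

15


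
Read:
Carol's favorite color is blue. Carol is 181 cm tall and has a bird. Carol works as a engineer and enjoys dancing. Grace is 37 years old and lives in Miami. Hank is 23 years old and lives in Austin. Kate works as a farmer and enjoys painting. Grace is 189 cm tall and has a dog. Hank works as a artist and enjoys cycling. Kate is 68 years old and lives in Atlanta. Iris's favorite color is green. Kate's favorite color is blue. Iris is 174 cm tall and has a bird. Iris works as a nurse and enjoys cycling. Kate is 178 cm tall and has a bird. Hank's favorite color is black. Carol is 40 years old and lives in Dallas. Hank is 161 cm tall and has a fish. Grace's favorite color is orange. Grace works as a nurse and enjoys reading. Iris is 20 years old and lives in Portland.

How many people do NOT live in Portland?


Not in Portland: 4

4


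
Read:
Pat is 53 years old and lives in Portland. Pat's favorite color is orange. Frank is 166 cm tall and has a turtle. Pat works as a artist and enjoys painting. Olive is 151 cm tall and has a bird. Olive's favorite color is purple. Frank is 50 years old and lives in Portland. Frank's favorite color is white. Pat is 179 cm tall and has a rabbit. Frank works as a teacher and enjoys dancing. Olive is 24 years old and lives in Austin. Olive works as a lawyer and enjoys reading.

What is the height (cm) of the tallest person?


Tallest: Pat at 179 cm

179


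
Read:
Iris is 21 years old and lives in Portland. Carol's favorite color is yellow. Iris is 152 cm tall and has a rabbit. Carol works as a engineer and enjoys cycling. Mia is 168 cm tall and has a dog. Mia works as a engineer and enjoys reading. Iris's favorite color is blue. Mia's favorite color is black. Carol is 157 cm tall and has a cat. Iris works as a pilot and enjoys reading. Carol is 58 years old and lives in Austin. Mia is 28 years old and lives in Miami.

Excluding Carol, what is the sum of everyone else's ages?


Sum (excluding Carol): 49

49


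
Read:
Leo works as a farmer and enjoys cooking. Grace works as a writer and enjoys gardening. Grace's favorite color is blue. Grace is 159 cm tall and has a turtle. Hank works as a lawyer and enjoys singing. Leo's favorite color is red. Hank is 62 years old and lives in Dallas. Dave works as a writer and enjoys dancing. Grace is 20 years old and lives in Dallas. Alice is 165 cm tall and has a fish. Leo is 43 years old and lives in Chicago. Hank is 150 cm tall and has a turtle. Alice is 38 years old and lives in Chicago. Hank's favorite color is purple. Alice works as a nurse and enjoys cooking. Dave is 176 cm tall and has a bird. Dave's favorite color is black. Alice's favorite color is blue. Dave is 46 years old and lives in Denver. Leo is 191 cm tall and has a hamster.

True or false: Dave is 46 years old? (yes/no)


Dave is actually 46. yes

yes


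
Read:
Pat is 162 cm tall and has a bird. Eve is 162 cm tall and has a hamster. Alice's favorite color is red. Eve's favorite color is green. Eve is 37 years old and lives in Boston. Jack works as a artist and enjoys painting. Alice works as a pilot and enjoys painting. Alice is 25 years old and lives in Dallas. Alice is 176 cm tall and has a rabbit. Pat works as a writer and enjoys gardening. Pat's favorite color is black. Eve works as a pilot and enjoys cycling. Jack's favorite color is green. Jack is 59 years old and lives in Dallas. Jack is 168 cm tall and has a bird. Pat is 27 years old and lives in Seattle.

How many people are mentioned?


People: Eve, Pat, Jack, Alice. Count = 4

4


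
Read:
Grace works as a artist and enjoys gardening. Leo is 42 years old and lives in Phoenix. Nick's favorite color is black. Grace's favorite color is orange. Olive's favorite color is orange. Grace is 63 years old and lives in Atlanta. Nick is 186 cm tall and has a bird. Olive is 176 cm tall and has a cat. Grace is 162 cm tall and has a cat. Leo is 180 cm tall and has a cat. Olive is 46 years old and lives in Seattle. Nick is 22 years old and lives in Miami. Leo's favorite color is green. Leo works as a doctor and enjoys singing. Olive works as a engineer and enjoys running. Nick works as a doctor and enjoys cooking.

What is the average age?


Sum=173, n=4, avg=43.25

43.25


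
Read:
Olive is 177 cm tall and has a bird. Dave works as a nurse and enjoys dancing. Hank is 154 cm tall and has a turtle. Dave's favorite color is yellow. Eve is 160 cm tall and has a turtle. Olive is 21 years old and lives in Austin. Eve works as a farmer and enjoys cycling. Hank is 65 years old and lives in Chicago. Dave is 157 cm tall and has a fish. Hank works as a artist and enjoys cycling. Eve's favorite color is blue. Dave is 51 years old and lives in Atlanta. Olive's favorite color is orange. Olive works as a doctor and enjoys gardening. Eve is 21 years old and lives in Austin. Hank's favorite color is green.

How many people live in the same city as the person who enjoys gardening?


Person with hobby gardening is Olive, city Austin. Count = 2

2


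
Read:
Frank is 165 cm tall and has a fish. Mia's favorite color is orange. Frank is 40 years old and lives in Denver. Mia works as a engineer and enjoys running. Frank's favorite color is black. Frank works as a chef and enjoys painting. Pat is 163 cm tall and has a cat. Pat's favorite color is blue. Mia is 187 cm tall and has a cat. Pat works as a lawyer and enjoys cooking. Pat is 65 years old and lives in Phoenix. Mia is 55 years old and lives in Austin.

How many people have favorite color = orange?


Count: 1

1


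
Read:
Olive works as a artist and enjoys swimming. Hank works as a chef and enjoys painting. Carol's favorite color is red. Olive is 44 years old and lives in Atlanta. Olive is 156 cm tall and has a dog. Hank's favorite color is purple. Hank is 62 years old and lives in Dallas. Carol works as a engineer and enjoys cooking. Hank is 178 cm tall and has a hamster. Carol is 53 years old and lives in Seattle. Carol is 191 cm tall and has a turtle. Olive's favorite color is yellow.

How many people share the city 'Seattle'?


Count: 1

1


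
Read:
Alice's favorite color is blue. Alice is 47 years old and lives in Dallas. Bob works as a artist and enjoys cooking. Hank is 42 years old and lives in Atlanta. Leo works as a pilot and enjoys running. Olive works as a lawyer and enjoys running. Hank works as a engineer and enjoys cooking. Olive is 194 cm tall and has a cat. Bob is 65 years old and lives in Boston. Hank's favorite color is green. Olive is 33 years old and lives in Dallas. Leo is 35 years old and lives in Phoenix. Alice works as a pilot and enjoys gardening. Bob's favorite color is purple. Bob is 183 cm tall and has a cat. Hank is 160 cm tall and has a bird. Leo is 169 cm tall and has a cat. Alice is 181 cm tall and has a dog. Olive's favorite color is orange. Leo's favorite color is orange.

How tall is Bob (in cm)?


Bob is 183 cm tall

183


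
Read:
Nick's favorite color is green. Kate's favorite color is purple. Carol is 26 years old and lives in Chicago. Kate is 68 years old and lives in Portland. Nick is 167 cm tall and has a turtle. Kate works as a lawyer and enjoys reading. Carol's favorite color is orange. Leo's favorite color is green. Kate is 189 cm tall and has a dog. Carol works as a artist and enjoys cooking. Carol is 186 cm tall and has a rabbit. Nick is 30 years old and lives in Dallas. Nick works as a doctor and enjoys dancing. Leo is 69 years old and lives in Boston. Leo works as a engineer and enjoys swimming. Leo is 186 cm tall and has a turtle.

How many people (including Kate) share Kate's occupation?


Kate is a lawyer. Count = 1

1


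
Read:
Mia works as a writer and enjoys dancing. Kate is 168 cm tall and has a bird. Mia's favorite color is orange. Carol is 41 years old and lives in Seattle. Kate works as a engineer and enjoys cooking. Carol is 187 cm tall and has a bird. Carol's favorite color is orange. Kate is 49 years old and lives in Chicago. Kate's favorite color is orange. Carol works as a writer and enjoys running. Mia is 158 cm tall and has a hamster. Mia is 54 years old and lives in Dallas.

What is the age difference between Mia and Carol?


|54 - 41| = 13

13


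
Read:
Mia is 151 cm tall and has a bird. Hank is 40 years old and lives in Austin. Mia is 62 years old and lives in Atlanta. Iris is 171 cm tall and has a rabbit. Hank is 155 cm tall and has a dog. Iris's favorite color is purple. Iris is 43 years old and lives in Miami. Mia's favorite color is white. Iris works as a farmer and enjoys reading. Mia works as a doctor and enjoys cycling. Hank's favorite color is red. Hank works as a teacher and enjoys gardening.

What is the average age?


Sum=145, n=3, avg=48.33

48.33


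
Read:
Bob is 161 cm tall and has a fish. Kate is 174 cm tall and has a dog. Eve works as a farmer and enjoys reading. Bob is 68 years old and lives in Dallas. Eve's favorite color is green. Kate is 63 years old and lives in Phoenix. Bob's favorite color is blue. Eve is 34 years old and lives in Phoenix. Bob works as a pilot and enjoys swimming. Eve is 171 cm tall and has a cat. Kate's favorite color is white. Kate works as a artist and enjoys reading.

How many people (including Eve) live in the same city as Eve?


Eve lives in Phoenix. Count = 2

2


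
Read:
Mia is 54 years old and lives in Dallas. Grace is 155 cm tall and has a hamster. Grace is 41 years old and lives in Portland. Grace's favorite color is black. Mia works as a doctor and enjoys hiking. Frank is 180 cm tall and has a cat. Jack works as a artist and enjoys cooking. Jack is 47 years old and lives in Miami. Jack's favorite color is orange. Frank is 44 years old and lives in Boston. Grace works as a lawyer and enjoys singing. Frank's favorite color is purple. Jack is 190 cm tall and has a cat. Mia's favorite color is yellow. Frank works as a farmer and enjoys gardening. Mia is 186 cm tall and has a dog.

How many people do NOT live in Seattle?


Not in Seattle: 4

4


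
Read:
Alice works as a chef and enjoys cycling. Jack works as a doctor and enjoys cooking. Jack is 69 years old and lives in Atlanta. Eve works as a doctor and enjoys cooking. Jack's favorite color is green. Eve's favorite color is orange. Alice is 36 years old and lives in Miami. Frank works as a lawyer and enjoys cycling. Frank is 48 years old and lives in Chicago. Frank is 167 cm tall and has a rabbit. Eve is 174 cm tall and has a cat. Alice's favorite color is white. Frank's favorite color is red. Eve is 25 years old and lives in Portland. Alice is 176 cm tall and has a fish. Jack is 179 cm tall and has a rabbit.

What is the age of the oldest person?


Oldest: Jack at 69

69


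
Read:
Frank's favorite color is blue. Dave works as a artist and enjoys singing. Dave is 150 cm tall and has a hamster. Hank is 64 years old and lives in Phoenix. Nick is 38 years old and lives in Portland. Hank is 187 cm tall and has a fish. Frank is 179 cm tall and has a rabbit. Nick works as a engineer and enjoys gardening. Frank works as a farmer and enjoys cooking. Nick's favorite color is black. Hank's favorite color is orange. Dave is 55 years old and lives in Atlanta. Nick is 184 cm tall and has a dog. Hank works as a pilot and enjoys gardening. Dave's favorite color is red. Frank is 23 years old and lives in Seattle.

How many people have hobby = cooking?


Count: 1

1


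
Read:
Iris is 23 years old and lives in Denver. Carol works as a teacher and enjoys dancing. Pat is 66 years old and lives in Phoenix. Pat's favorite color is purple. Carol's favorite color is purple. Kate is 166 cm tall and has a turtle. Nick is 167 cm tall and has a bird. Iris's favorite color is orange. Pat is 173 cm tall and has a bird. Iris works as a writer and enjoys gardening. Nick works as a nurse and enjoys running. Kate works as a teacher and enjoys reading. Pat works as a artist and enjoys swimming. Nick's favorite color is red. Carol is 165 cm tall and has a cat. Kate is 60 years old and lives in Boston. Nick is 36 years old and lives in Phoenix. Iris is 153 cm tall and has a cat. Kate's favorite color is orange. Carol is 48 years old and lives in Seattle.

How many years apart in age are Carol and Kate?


48 vs 60, diff = 12

12
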